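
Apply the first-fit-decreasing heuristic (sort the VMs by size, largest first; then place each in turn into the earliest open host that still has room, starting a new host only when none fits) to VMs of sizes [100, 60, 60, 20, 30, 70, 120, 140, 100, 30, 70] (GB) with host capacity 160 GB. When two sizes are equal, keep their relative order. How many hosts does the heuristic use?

Sorted descending: 140, 120, 100, 100, 70, 70, 60, 60, 30, 30, 20.
  140 → host 1 (new)  [load 140/160]
  120 → host 2 (new)  [load 120/160]
  100 → host 3 (new)  [load 100/160]
  100 → host 4 (new)  [load 100/160]
  70 → host 5 (new)  [load 70/160]
  70 → host 5  [load 140/160]
  60 → host 3  [load 160/160]
  60 → host 4  [load 160/160]
  30 → host 2  [load 150/160]
  30 → host 6 (new)  [load 30/160]
  20 → host 1  [load 160/160]
6 hosts opened.

6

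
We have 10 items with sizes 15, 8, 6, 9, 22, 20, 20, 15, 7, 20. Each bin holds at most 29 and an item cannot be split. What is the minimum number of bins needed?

6

Total = 22 + 20 + 20 + 20 + 15 + 15 + 9 + 8 + 7 + 6 = 142.
Lower bound: ⌈142/29⌉ = 5 bins.
Also, 6 items each exceed 29/2, and no two of those can share a bin, so at least 6 bins are needed.
A packing using 6 bins:
  bin 1: 22 + 7 = 29
  bin 2: 20 + 9 = 29
  bin 3: 20 + 8 = 28
  bin 4: 20 + 6 = 26
  bin 5: 15 = 15
  bin 6: 15 = 15
This matches the lower bound, so 6 is optimal.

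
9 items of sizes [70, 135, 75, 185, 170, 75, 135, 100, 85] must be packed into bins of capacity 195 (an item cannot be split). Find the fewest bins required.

Total = 185 + 170 + 135 + 135 + 100 + 85 + 75 + 75 + 70 = 1030.
Lower bound: ⌈1030/195⌉ = 6 bins.
A packing using 7 bins:
  bin 1: 185 = 185
  bin 2: 170 = 170
  bin 3: 135 = 135
  bin 4: 135 = 135
  bin 5: 100 + 85 = 185
  bin 6: 75 + 75 = 150
  bin 7: 70 = 70
No arrangement into 6 bins stays within capacity, so 7 is optimal.

7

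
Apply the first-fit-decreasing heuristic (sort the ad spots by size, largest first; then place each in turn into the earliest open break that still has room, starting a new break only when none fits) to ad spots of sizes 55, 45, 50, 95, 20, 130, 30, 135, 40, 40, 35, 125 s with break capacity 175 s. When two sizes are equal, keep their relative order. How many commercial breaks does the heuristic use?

5

Sorted descending: 135, 130, 125, 95, 55, 50, 45, 40, 40, 35, 30, 20.
  135 → break 1 (new)  [load 135/175]
  130 → break 2 (new)  [load 130/175]
  125 → break 3 (new)  [load 125/175]
  95 → break 4 (new)  [load 95/175]
  55 → break 4  [load 150/175]
  50 → break 3  [load 175/175]
  45 → break 2  [load 175/175]
  40 → break 1  [load 175/175]
  40 → break 5 (new)  [load 40/175]
  35 → break 5  [load 75/175]
  30 → break 5  [load 105/175]
  20 → break 4  [load 170/175]
5 commercial breaks opened.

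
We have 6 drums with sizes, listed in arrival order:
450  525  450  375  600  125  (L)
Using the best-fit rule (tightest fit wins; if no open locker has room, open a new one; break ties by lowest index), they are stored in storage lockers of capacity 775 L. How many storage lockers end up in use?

5

  450 → locker 1 (new)  [load 450/775]
  525 → locker 2 (new)  [load 525/775]
  450 → locker 3 (new)  [load 450/775]
  375 → locker 4 (new)  [load 375/775]
  600 → locker 5 (new)  [load 600/775]
  125 → locker 5  [load 725/775]
5 storage lockers opened.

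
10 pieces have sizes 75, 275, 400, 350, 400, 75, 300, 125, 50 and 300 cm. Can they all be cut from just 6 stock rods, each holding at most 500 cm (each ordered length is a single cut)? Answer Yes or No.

Yes

A valid assignment using 6 stock rods:
  stock rod 1: 400 + 75 = 475
  stock rod 2: 400 + 75 = 475
  stock rod 3: 350 + 125 = 475
  stock rod 4: 300 + 50 = 350
  stock rod 5: 300 = 300
  stock rod 6: 275 = 275
Every load is within 500 cm, so 6 stock rods suffice.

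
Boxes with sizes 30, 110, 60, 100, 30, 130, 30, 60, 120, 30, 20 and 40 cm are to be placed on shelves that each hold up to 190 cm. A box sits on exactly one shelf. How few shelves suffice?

4

Total = 130 + 120 + 110 + 100 + 60 + 60 + 40 + 30 + 30 + 30 + 30 + 20 = 760 cm.
Lower bound: ⌈760/190⌉ = 4 shelves.
A packing using 4 shelves:
  shelf 1: 130 + 60 = 190
  shelf 2: 120 + 40 + 30 = 190
  shelf 3: 110 + 60 + 20 = 190
  shelf 4: 100 + 30 + 30 + 30 = 190
This matches the lower bound, so 4 is optimal.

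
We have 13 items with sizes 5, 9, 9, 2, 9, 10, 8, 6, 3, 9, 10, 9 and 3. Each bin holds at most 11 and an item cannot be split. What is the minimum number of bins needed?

10

Total = 10 + 10 + 9 + 9 + 9 + 9 + 9 + 8 + 6 + 5 + 3 + 3 + 2 = 92.
Lower bound: ⌈92/11⌉ = 9 bins.
A packing using 10 bins:
  bin 1: 10 = 10
  bin 2: 10 = 10
  bin 3: 9 + 2 = 11
  bin 4: 9 = 9
  bin 5: 9 = 9
  bin 6: 9 = 9
  bin 7: 9 = 9
  bin 8: 8 + 3 = 11
  bin 9: 6 + 5 = 11
  bin 10: 3 = 3
No arrangement into 9 bins stays within capacity, so 10 is optimal.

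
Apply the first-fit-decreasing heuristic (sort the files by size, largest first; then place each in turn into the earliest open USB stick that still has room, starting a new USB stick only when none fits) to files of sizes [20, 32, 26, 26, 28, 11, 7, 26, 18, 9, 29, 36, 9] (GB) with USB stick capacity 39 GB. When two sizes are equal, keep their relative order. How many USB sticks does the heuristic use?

Sorted descending: 36, 32, 29, 28, 26, 26, 26, 20, 18, 11, 9, 9, 7.
  36 → USB stick 1 (new)  [load 36/39]
  32 → USB stick 2 (new)  [load 32/39]
  29 → USB stick 3 (new)  [load 29/39]
  28 → USB stick 4 (new)  [load 28/39]
  26 → USB stick 5 (new)  [load 26/39]
  26 → USB stick 6 (new)  [load 26/39]
  26 → USB stick 7 (new)  [load 26/39]
  20 → USB stick 8 (new)  [load 20/39]
  18 → USB stick 8  [load 38/39]
  11 → USB stick 4  [load 39/39]
  9 → USB stick 3  [load 38/39]
  9 → USB stick 5  [load 35/39]
  7 → USB stick 2  [load 39/39]
8 USB sticks opened.

8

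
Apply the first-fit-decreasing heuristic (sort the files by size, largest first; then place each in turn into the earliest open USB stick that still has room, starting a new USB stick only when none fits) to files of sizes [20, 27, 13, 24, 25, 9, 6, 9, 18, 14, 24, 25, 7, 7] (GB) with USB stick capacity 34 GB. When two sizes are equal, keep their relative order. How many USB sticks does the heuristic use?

7

Sorted descending: 27, 25, 25, 24, 24, 20, 18, 14, 13, 9, 9, 7, 7, 6.
  27 → USB stick 1 (new)  [load 27/34]
  25 → USB stick 2 (new)  [load 25/34]
  25 → USB stick 3 (new)  [load 25/34]
  24 → USB stick 4 (new)  [load 24/34]
  24 → USB stick 5 (new)  [load 24/34]
  20 → USB stick 6 (new)  [load 20/34]
  18 → USB stick 7 (new)  [load 18/34]
  14 → USB stick 6  [load 34/34]
  13 → USB stick 7  [load 31/34]
  9 → USB stick 2  [load 34/34]
  9 → USB stick 3  [load 34/34]
  7 → USB stick 1  [load 34/34]
  7 → USB stick 4  [load 31/34]
  6 → USB stick 5  [load 30/34]
7 USB sticks opened.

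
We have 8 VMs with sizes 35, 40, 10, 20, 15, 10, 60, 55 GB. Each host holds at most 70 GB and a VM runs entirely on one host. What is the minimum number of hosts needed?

Total = 60 + 55 + 40 + 35 + 20 + 15 + 10 + 10 = 245 GB.
Lower bound: ⌈245/70⌉ = 4 hosts.
A packing using 4 hosts:
  host 1: 60 + 10 = 70
  host 2: 55 + 15 = 70
  host 3: 40 + 20 + 10 = 70
  host 4: 35 = 35
This matches the lower bound, so 4 is optimal.

4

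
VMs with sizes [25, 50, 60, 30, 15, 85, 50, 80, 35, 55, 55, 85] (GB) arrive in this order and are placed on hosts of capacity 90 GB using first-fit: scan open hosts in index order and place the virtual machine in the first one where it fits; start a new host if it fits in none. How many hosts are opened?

8

  25 → host 1 (new)  [load 25/90]
  50 → host 1  [load 75/90]
  60 → host 2 (new)  [load 60/90]
  30 → host 2  [load 90/90]
  15 → host 1  [load 90/90]
  85 → host 3 (new)  [load 85/90]
  50 → host 4 (new)  [load 50/90]
  80 → host 5 (new)  [load 80/90]
  35 → host 4  [load 85/90]
  55 → host 6 (new)  [load 55/90]
  55 → host 7 (new)  [load 55/90]
  85 → host 8 (new)  [load 85/90]
8 hosts opened.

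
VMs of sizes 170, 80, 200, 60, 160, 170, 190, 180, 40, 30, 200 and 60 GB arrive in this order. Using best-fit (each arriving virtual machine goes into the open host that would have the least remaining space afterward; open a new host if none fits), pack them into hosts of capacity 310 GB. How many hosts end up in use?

  170 → host 1 (new)  [load 170/310]
  80 → host 1  [load 250/310]
  200 → host 2 (new)  [load 200/310]
  60 → host 1  [load 310/310]
  160 → host 3 (new)  [load 160/310]
  170 → host 4 (new)  [load 170/310]
  190 → host 5 (new)  [load 190/310]
  180 → host 6 (new)  [load 180/310]
  40 → host 2  [load 240/310]
  30 → host 2  [load 270/310]
  200 → host 7 (new)  [load 200/310]
  60 → host 7  [load 260/310]
7 hosts opened.

7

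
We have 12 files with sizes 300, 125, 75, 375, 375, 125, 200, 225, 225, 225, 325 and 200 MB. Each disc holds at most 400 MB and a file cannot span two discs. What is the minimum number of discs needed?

8

Total = 375 + 375 + 325 + 300 + 225 + 225 + 225 + 200 + 200 + 125 + 125 + 75 = 2775 MB.
Lower bound: ⌈2775/400⌉ = 7 discs.
A packing using 8 discs:
  disc 1: 375 = 375
  disc 2: 375 = 375
  disc 3: 325 + 75 = 400
  disc 4: 300 = 300
  disc 5: 225 + 125 = 350
  disc 6: 225 + 125 = 350
  disc 7: 225 = 225
  disc 8: 200 + 200 = 400
No arrangement into 7 discs stays within capacity, so 8 is optimal.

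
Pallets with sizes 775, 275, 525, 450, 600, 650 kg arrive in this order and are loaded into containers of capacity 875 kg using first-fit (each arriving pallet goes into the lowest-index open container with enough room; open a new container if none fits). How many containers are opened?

5

  775 → container 1 (new)  [load 775/875]
  275 → container 2 (new)  [load 275/875]
  525 → container 2  [load 800/875]
  450 → container 3 (new)  [load 450/875]
  600 → container 4 (new)  [load 600/875]
  650 → container 5 (new)  [load 650/875]
5 containers opened.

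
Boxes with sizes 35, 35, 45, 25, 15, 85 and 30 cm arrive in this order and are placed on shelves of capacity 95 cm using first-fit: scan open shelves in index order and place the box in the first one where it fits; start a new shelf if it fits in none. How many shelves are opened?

  35 → shelf 1 (new)  [load 35/95]
  35 → shelf 1  [load 70/95]
  45 → shelf 2 (new)  [load 45/95]
  25 → shelf 1  [load 95/95]
  15 → shelf 2  [load 60/95]
  85 → shelf 3 (new)  [load 85/95]
  30 → shelf 2  [load 90/95]
3 shelves opened.

3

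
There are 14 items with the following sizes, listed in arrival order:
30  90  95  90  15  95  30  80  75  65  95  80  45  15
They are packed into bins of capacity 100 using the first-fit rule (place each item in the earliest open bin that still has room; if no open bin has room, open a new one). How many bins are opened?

  30 → bin 1 (new)  [load 30/100]
  90 → bin 2 (new)  [load 90/100]
  95 → bin 3 (new)  [load 95/100]
  90 → bin 4 (new)  [load 90/100]
  15 → bin 1  [load 45/100]
  95 → bin 5 (new)  [load 95/100]
  30 → bin 1  [load 75/100]
  80 → bin 6 (new)  [load 80/100]
  75 → bin 7 (new)  [load 75/100]
  65 → bin 8 (new)  [load 65/100]
  95 → bin 9 (new)  [load 95/100]
  80 → bin 10 (new)  [load 80/100]
  45 → bin 11 (new)  [load 45/100]
  15 → bin 1  [load 90/100]
11 bins opened.

11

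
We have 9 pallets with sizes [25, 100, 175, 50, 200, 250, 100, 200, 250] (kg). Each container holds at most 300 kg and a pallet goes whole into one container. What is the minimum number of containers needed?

Total = 250 + 250 + 200 + 200 + 175 + 100 + 100 + 50 + 25 = 1350 kg.
Lower bound: ⌈1350/300⌉ = 5 containers.
A packing using 5 containers:
  container 1: 250 + 50 = 300
  container 2: 250 + 25 = 275
  container 3: 200 + 100 = 300
  container 4: 200 + 100 = 300
  container 5: 175 = 175
This matches the lower bound, so 5 is optimal.

5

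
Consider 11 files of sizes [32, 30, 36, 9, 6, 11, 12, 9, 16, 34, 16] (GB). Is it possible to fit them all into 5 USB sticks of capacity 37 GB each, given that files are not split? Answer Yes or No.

No

Total = 211 GB; ⌈211/37⌉ = 6.
At least 6 USB sticks are required, but only 5 are allowed.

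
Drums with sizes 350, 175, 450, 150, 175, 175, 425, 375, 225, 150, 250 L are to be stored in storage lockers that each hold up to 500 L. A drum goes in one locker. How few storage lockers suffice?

Total = 450 + 425 + 375 + 350 + 250 + 225 + 175 + 175 + 175 + 150 + 150 = 2900 L.
Lower bound: ⌈2900/500⌉ = 6 storage lockers.
A packing using 7 storage lockers:
  locker 1: 450 = 450
  locker 2: 425 = 425
  locker 3: 375 = 375
  locker 4: 350 + 150 = 500
  locker 5: 250 + 225 = 475
  locker 6: 175 + 175 + 150 = 500
  locker 7: 175 = 175
No arrangement into 6 storage lockers stays within capacity, so 7 is optimal.

7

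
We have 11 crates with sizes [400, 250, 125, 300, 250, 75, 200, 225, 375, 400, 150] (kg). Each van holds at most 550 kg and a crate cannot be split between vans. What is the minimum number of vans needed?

Total = 400 + 400 + 375 + 300 + 250 + 250 + 225 + 200 + 150 + 125 + 75 = 2750 kg.
Lower bound: ⌈2750/550⌉ = 5 vans.
A packing using 6 vans:
  van 1: 400 + 150 = 550
  van 2: 400 + 125 = 525
  van 3: 375 + 75 = 450
  van 4: 300 + 250 = 550
  van 5: 250 + 225 = 475
  van 6: 200 = 200
No arrangement into 5 vans stays within capacity, so 6 is optimal.

6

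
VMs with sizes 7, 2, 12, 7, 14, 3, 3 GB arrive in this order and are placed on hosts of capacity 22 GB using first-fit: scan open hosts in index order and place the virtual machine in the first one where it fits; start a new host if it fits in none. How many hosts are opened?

  7 → host 1 (new)  [load 7/22]
  2 → host 1  [load 9/22]
  12 → host 1  [load 21/22]
  7 → host 2 (new)  [load 7/22]
  14 → host 2  [load 21/22]
  3 → host 3 (new)  [load 3/22]
  3 → host 3  [load 6/22]
3 hosts opened.

3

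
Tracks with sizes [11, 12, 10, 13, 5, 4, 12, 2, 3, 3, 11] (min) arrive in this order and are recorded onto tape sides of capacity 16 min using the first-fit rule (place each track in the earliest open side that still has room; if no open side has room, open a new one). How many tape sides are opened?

  11 → side 1 (new)  [load 11/16]
  12 → side 2 (new)  [load 12/16]
  10 → side 3 (new)  [load 10/16]
  13 → side 4 (new)  [load 13/16]
  5 → side 1  [load 16/16]
  4 → side 2  [load 16/16]
  12 → side 5 (new)  [load 12/16]
  2 → side 3  [load 12/16]
  3 → side 3  [load 15/16]
  3 → side 4  [load 16/16]
  11 → side 6 (new)  [load 11/16]
6 tape sides opened.

6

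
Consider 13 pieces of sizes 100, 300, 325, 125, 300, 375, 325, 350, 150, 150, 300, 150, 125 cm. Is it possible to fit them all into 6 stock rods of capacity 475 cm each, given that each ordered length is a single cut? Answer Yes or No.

Total = 3075 cm; ⌈3075/475⌉ = 7.
At least 7 stock rods are required, but only 6 are allowed.

No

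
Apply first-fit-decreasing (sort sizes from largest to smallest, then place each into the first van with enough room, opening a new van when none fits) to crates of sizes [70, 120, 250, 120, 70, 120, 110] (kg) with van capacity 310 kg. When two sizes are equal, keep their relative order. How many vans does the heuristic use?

Sorted descending: 250, 120, 120, 120, 110, 70, 70.
  250 → van 1 (new)  [load 250/310]
  120 → van 2 (new)  [load 120/310]
  120 → van 2  [load 240/310]
  120 → van 3 (new)  [load 120/310]
  110 → van 3  [load 230/310]
  70 → van 2  [load 310/310]
  70 → van 3  [load 300/310]
3 vans opened.

3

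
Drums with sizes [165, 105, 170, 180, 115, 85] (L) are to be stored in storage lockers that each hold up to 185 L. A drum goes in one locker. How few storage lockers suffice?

6

Total = 180 + 170 + 165 + 115 + 105 + 85 = 820 L.
Lower bound: ⌈820/185⌉ = 5 storage lockers.
A packing using 6 storage lockers:
  locker 1: 180 = 180
  locker 2: 170 = 170
  locker 3: 165 = 165
  locker 4: 115 = 115
  locker 5: 105 = 105
  locker 6: 85 = 85
No arrangement into 5 storage lockers stays within capacity, so 6 is optimal.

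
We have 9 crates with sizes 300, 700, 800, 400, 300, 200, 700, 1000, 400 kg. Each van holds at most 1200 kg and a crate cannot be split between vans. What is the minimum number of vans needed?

5

Total = 1000 + 800 + 700 + 700 + 400 + 400 + 300 + 300 + 200 = 4800 kg.
Lower bound: ⌈4800/1200⌉ = 4 vans.
A packing using 5 vans:
  van 1: 1000 + 200 = 1200
  van 2: 800 + 400 = 1200
  van 3: 700 + 400 = 1100
  van 4: 700 + 300 = 1000
  van 5: 300 = 300
No arrangement into 4 vans stays within capacity, so 5 is optimal.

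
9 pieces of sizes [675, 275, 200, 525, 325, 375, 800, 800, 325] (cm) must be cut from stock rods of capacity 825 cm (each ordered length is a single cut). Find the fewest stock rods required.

6

Total = 800 + 800 + 675 + 525 + 375 + 325 + 325 + 275 + 200 = 4300 cm.
Lower bound: ⌈4300/825⌉ = 6 stock rods.
A packing using 6 stock rods:
  stock rod 1: 800 = 800
  stock rod 2: 800 = 800
  stock rod 3: 675 = 675
  stock rod 4: 525 + 275 = 800
  stock rod 5: 375 + 325 = 700
  stock rod 6: 325 + 200 = 525
This matches the lower bound, so 6 is optimal.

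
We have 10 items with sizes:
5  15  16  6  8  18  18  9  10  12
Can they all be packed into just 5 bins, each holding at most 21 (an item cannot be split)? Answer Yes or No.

Total = 117; ⌈117/21⌉ = 6.
At least 6 bins are required, but only 5 are allowed.

No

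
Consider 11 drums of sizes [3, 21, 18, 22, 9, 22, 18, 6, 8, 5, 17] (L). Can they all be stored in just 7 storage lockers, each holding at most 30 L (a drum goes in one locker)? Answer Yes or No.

A valid assignment using 6 storage lockers:
  locker 1: 22 + 8 = 30
  locker 2: 22 + 6 = 28
  locker 3: 21 + 9 = 30
  locker 4: 18 + 5 + 3 = 26
  locker 5: 18 = 18
  locker 6: 17 = 17
That uses only 6 ≤ 7, so 7 storage lockers are enough.

Yes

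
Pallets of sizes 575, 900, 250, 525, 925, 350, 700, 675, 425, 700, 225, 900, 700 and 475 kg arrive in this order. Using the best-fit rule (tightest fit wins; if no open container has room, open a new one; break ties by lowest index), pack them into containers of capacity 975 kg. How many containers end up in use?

10

  575 → container 1 (new)  [load 575/975]
  900 → container 2 (new)  [load 900/975]
  250 → container 1  [load 825/975]
  525 → container 3 (new)  [load 525/975]
  925 → container 4 (new)  [load 925/975]
  350 → container 3  [load 875/975]
  700 → container 5 (new)  [load 700/975]
  675 → container 6 (new)  [load 675/975]
  425 → container 7 (new)  [load 425/975]
  700 → container 8 (new)  [load 700/975]
  225 → container 5  [load 925/975]
  900 → container 9 (new)  [load 900/975]
  700 → container 10 (new)  [load 700/975]
  475 → container 7  [load 900/975]
10 containers opened.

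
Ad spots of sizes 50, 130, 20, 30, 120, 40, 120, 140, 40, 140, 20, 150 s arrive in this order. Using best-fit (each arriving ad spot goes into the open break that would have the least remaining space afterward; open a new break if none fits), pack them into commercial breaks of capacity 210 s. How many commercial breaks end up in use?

6

  50 → break 1 (new)  [load 50/210]
  130 → break 1  [load 180/210]
  20 → break 1  [load 200/210]
  30 → break 2 (new)  [load 30/210]
  120 → break 2  [load 150/210]
  40 → break 2  [load 190/210]
  120 → break 3 (new)  [load 120/210]
  140 → break 4 (new)  [load 140/210]
  40 → break 4  [load 180/210]
  140 → break 5 (new)  [load 140/210]
  20 → break 2  [load 210/210]
  150 → break 6 (new)  [load 150/210]
6 commercial breaks opened.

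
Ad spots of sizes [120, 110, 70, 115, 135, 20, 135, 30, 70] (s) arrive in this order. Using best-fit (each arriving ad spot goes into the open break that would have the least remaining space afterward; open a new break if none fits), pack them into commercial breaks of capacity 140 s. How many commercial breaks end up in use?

6

  120 → break 1 (new)  [load 120/140]
  110 → break 2 (new)  [load 110/140]
  70 → break 3 (new)  [load 70/140]
  115 → break 4 (new)  [load 115/140]
  135 → break 5 (new)  [load 135/140]
  20 → break 1  [load 140/140]
  135 → break 6 (new)  [load 135/140]
  30 → break 2  [load 140/140]
  70 → break 3  [load 140/140]
6 commercial breaks opened.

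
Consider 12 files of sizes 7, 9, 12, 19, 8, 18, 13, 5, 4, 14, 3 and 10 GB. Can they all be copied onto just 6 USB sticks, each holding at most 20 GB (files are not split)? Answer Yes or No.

No

Total = 122 GB; ⌈122/20⌉ = 7.
At least 7 USB sticks are required, but only 6 are allowed.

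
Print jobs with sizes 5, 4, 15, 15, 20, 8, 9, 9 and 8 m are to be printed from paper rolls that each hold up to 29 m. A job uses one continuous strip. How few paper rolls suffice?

4

Total = 20 + 15 + 15 + 9 + 9 + 8 + 8 + 5 + 4 = 93 m.
Lower bound: ⌈93/29⌉ = 4 paper rolls.
A packing using 4 paper rolls:
  roll 1: 20 + 9 = 29
  roll 2: 15 + 9 + 5 = 29
  roll 3: 15 + 8 + 4 = 27
  roll 4: 8 = 8
This matches the lower bound, so 4 is optimal.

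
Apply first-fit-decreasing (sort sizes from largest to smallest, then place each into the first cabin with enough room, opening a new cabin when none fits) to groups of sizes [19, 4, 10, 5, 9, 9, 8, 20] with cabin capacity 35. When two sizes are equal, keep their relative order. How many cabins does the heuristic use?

3

Sorted descending: 20, 19, 10, 9, 9, 8, 5, 4.
  20 → cabin 1 (new)  [load 20/35]
  19 → cabin 2 (new)  [load 19/35]
  10 → cabin 1  [load 30/35]
  9 → cabin 2  [load 28/35]
  9 → cabin 3 (new)  [load 9/35]
  8 → cabin 3  [load 17/35]
  5 → cabin 1  [load 35/35]
  4 → cabin 2  [load 32/35]
3 cabins opened.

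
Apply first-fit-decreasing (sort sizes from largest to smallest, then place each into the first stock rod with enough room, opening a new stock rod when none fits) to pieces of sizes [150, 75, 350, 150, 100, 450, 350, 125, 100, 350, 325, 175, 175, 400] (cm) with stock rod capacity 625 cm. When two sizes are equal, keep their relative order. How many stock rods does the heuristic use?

Sorted descending: 450, 400, 350, 350, 350, 325, 175, 175, 150, 150, 125, 100, 100, 75.
  450 → stock rod 1 (new)  [load 450/625]
  400 → stock rod 2 (new)  [load 400/625]
  350 → stock rod 3 (new)  [load 350/625]
  350 → stock rod 4 (new)  [load 350/625]
  350 → stock rod 5 (new)  [load 350/625]
  325 → stock rod 6 (new)  [load 325/625]
  175 → stock rod 1  [load 625/625]
  175 → stock rod 2  [load 575/625]
  150 → stock rod 3  [load 500/625]
  150 → stock rod 4  [load 500/625]
  125 → stock rod 3  [load 625/625]
  100 → stock rod 4  [load 600/625]
  100 → stock rod 5  [load 450/625]
  75 → stock rod 5  [load 525/625]
6 stock rods opened.

6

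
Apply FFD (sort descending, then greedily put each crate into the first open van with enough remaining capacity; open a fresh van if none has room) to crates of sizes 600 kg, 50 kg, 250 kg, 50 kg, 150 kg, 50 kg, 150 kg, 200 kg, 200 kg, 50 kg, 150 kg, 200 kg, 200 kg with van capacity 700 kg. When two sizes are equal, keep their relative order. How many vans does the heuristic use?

4

Sorted descending: 600, 250, 200, 200, 200, 200, 150, 150, 150, 50, 50, 50, 50.
  600 → van 1 (new)  [load 600/700]
  250 → van 2 (new)  [load 250/700]
  200 → van 2  [load 450/700]
  200 → van 2  [load 650/700]
  200 → van 3 (new)  [load 200/700]
  200 → van 3  [load 400/700]
  150 → van 3  [load 550/700]
  150 → van 3  [load 700/700]
  150 → van 4 (new)  [load 150/700]
  50 → van 1  [load 650/700]
  50 → van 1  [load 700/700]
  50 → van 2  [load 700/700]
  50 → van 4  [load 200/700]
4 vans opened.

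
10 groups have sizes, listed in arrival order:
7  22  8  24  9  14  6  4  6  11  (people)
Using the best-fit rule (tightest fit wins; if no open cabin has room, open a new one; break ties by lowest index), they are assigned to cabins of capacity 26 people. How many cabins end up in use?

5

  7 → cabin 1 (new)  [load 7/26]
  22 → cabin 2 (new)  [load 22/26]
  8 → cabin 1  [load 15/26]
  24 → cabin 3 (new)  [load 24/26]
  9 → cabin 1  [load 24/26]
  14 → cabin 4 (new)  [load 14/26]
  6 → cabin 4  [load 20/26]
  4 → cabin 2  [load 26/26]
  6 → cabin 4  [load 26/26]
  11 → cabin 5 (new)  [load 11/26]
5 cabins opened.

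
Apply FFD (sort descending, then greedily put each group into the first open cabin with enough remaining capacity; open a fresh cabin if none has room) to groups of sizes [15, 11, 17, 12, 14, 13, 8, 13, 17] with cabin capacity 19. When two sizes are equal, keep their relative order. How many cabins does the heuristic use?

8

Sorted descending: 17, 17, 15, 14, 13, 13, 12, 11, 8.
  17 → cabin 1 (new)  [load 17/19]
  17 → cabin 2 (new)  [load 17/19]
  15 → cabin 3 (new)  [load 15/19]
  14 → cabin 4 (new)  [load 14/19]
  13 → cabin 5 (new)  [load 13/19]
  13 → cabin 6 (new)  [load 13/19]
  12 → cabin 7 (new)  [load 12/19]
  11 → cabin 8 (new)  [load 11/19]
  8 → cabin 8  [load 19/19]
8 cabins opened.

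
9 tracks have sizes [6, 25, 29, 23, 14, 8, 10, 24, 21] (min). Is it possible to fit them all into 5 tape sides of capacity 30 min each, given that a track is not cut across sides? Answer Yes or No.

No

Total = 160 min; ⌈160/30⌉ = 6.
At least 6 tape sides are required, but only 5 are allowed.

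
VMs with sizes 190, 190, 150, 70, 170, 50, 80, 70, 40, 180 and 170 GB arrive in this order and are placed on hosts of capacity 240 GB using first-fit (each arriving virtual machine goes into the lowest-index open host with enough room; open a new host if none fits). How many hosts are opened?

7

  190 → host 1 (new)  [load 190/240]
  190 → host 2 (new)  [load 190/240]
  150 → host 3 (new)  [load 150/240]
  70 → host 3  [load 220/240]
  170 → host 4 (new)  [load 170/240]
  50 → host 1  [load 240/240]
  80 → host 5 (new)  [load 80/240]
  70 → host 4  [load 240/240]
  40 → host 2  [load 230/240]
  180 → host 6 (new)  [load 180/240]
  170 → host 7 (new)  [load 170/240]
7 hosts opened.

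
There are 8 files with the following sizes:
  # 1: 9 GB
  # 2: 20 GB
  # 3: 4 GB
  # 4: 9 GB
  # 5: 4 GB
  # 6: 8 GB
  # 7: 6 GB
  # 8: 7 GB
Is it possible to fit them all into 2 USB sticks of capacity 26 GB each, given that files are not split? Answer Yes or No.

No

Total = 67 GB; ⌈67/26⌉ = 3.
At least 3 USB sticks are required, but only 2 are allowed.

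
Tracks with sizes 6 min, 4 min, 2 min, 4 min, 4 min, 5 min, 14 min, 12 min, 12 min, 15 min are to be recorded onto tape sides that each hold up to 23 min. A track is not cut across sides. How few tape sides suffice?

4

Total = 15 + 14 + 12 + 12 + 6 + 5 + 4 + 4 + 4 + 2 = 78 min.
Lower bound: ⌈78/23⌉ = 4 tape sides.
A packing using 4 tape sides:
  side 1: 15 + 6 + 2 = 23
  side 2: 14 + 5 + 4 = 23
  side 3: 12 + 4 + 4 = 20
  side 4: 12 = 12
This matches the lower bound, so 4 is optimal.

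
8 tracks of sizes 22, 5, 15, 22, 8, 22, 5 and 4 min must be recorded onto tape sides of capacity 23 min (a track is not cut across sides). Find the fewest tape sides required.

5

Total = 22 + 22 + 22 + 15 + 8 + 5 + 5 + 4 = 103 min.
Lower bound: ⌈103/23⌉ = 5 tape sides.
A packing using 5 tape sides:
  side 1: 22 = 22
  side 2: 22 = 22
  side 3: 22 = 22
  side 4: 15 + 8 = 23
  side 5: 5 + 5 + 4 = 14
This matches the lower bound, so 5 is optimal.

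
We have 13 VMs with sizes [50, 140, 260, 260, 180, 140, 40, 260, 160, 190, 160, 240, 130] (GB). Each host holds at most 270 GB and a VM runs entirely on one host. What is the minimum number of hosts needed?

Total = 260 + 260 + 260 + 240 + 190 + 180 + 160 + 160 + 140 + 140 + 130 + 50 + 40 = 2210 GB.
Lower bound: ⌈2210/270⌉ = 9 hosts.
Also, 10 VMs each exceed 135 GB, and no two of those can share a host, so at least 10 hosts are needed.
A packing using 10 hosts:
  host 1: 260 = 260
  host 2: 260 = 260
  host 3: 260 = 260
  host 4: 240 = 240
  host 5: 190 + 50 = 240
  host 6: 180 + 40 = 220
  host 7: 160 = 160
  host 8: 160 = 160
  host 9: 140 + 130 = 270
  host 10: 140 = 140
This matches the lower bound, so 10 is optimal.

10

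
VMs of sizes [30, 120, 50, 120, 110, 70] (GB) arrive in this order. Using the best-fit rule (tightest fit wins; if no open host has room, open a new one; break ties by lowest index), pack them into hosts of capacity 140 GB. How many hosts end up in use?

5

  30 → host 1 (new)  [load 30/140]
  120 → host 2 (new)  [load 120/140]
  50 → host 1  [load 80/140]
  120 → host 3 (new)  [load 120/140]
  110 → host 4 (new)  [load 110/140]
  70 → host 5 (new)  [load 70/140]
5 hosts opened.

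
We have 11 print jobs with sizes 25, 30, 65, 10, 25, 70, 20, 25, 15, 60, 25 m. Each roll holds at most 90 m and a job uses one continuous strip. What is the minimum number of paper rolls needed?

Total = 70 + 65 + 60 + 30 + 25 + 25 + 25 + 25 + 20 + 15 + 10 = 370 m.
Lower bound: ⌈370/90⌉ = 5 paper rolls.
A packing using 5 paper rolls:
  roll 1: 70 + 20 = 90
  roll 2: 65 + 25 = 90
  roll 3: 60 + 30 = 90
  roll 4: 25 + 25 + 25 + 15 = 90
  roll 5: 10 = 10
This matches the lower bound, so 5 is optimal.

5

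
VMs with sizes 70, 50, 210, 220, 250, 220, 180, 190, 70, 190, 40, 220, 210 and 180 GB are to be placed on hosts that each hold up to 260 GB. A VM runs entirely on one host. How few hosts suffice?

Total = 250 + 220 + 220 + 220 + 210 + 210 + 190 + 190 + 180 + 180 + 70 + 70 + 50 + 40 = 2300 GB.
Lower bound: ⌈2300/260⌉ = 9 hosts.
Also, 10 VMs each exceed 130 GB, and no two of those can share a host, so at least 10 hosts are needed.
A packing using 10 hosts:
  host 1: 250 = 250
  host 2: 220 + 40 = 260
  host 3: 220 = 220
  host 4: 220 = 220
  host 5: 210 + 50 = 260
  host 6: 210 = 210
  host 7: 190 + 70 = 260
  host 8: 190 + 70 = 260
  host 9: 180 = 180
  host 10: 180 = 180
This matches the lower bound, so 10 is optimal.

10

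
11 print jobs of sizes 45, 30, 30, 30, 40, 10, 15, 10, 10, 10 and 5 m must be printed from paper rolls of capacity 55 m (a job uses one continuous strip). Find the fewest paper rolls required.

5

Total = 45 + 40 + 30 + 30 + 30 + 15 + 10 + 10 + 10 + 10 + 5 = 235 m.
Lower bound: ⌈235/55⌉ = 5 paper rolls.
A packing using 5 paper rolls:
  roll 1: 45 + 10 = 55
  roll 2: 40 + 15 = 55
  roll 3: 30 + 10 + 10 + 5 = 55
  roll 4: 30 + 10 = 40
  roll 5: 30 = 30
This matches the lower bound, so 5 is optimal.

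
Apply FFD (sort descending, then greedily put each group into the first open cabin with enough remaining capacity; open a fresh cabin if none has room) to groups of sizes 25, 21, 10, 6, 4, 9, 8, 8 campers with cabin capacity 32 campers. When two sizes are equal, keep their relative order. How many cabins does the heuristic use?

3

Sorted descending: 25, 21, 10, 9, 8, 8, 6, 4.
  25 → cabin 1 (new)  [load 25/32]
  21 → cabin 2 (new)  [load 21/32]
  10 → cabin 2  [load 31/32]
  9 → cabin 3 (new)  [load 9/32]
  8 → cabin 3  [load 17/32]
  8 → cabin 3  [load 25/32]
  6 → cabin 1  [load 31/32]
  4 → cabin 3  [load 29/32]
3 cabins opened.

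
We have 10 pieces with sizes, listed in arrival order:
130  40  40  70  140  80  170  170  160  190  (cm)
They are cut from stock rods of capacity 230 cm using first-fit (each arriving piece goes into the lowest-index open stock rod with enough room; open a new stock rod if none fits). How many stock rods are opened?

7

  130 → stock rod 1 (new)  [load 130/230]
  40 → stock rod 1  [load 170/230]
  40 → stock rod 1  [load 210/230]
  70 → stock rod 2 (new)  [load 70/230]
  140 → stock rod 2  [load 210/230]
  80 → stock rod 3 (new)  [load 80/230]
  170 → stock rod 4 (new)  [load 170/230]
  170 → stock rod 5 (new)  [load 170/230]
  160 → stock rod 6 (new)  [load 160/230]
  190 → stock rod 7 (new)  [load 190/230]
7 stock rods opened.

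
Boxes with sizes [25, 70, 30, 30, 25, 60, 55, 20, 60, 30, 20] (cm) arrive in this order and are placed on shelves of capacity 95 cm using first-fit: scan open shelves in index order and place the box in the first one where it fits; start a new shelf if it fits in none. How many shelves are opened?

  25 → shelf 1 (new)  [load 25/95]
  70 → shelf 1  [load 95/95]
  30 → shelf 2 (new)  [load 30/95]
  30 → shelf 2  [load 60/95]
  25 → shelf 2  [load 85/95]
  60 → shelf 3 (new)  [load 60/95]
  55 → shelf 4 (new)  [load 55/95]
  20 → shelf 3  [load 80/95]
  60 → shelf 5 (new)  [load 60/95]
  30 → shelf 4  [load 85/95]
  20 → shelf 5  [load 80/95]
5 shelves opened.

5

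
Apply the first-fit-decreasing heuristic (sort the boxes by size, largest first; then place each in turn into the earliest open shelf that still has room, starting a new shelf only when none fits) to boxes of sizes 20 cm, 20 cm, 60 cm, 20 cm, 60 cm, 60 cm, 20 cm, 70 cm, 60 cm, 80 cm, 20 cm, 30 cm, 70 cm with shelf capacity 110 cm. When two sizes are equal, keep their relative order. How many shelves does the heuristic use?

7

Sorted descending: 80, 70, 70, 60, 60, 60, 60, 30, 20, 20, 20, 20, 20.
  80 → shelf 1 (new)  [load 80/110]
  70 → shelf 2 (new)  [load 70/110]
  70 → shelf 3 (new)  [load 70/110]
  60 → shelf 4 (new)  [load 60/110]
  60 → shelf 5 (new)  [load 60/110]
  60 → shelf 6 (new)  [load 60/110]
  60 → shelf 7 (new)  [load 60/110]
  30 → shelf 1  [load 110/110]
  20 → shelf 2  [load 90/110]
  20 → shelf 2  [load 110/110]
  20 → shelf 3  [load 90/110]
  20 → shelf 3  [load 110/110]
  20 → shelf 4  [load 80/110]
7 shelves opened.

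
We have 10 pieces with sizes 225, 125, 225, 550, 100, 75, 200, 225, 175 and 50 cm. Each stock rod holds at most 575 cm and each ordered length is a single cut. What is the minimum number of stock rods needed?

Total = 550 + 225 + 225 + 225 + 200 + 175 + 125 + 100 + 75 + 50 = 1950 cm.
Lower bound: ⌈1950/575⌉ = 4 stock rods.
A packing using 4 stock rods:
  stock rod 1: 550 = 550
  stock rod 2: 225 + 225 + 125 = 575
  stock rod 3: 225 + 200 + 100 + 50 = 575
  stock rod 4: 175 + 75 = 250
This matches the lower bound, so 4 is optimal.

4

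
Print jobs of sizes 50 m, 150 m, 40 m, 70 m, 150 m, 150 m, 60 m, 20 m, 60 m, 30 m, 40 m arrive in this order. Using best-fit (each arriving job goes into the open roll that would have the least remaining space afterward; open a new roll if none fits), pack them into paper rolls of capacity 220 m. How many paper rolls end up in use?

4

  50 → roll 1 (new)  [load 50/220]
  150 → roll 1  [load 200/220]
  40 → roll 2 (new)  [load 40/220]
  70 → roll 2  [load 110/220]
  150 → roll 3 (new)  [load 150/220]
  150 → roll 4 (new)  [load 150/220]
  60 → roll 3  [load 210/220]
  20 → roll 1  [load 220/220]
  60 → roll 4  [load 210/220]
  30 → roll 2  [load 140/220]
  40 → roll 2  [load 180/220]
4 paper rolls opened.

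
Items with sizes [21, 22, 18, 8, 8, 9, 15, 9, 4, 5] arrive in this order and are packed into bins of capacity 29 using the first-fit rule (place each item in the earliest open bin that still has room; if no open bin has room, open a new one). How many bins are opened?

5

  21 → bin 1 (new)  [load 21/29]
  22 → bin 2 (new)  [load 22/29]
  18 → bin 3 (new)  [load 18/29]
  8 → bin 1  [load 29/29]
  8 → bin 3  [load 26/29]
  9 → bin 4 (new)  [load 9/29]
  15 → bin 4  [load 24/29]
  9 → bin 5 (new)  [load 9/29]
  4 → bin 2  [load 26/29]
  5 → bin 4  [load 29/29]
5 bins opened.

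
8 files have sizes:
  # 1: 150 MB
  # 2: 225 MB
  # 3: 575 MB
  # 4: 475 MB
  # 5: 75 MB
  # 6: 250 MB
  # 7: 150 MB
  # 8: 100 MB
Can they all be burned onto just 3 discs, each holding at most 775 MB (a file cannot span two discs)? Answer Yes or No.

Yes

A valid assignment using 3 discs:
  disc 1: 575 + 150 = 725
  disc 2: 475 + 250 = 725
  disc 3: 225 + 150 + 100 + 75 = 550
Every load is within 775 MB, so 3 discs suffice.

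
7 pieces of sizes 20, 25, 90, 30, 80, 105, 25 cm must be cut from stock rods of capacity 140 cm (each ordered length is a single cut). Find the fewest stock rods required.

3

Total = 105 + 90 + 80 + 30 + 25 + 25 + 20 = 375 cm.
Lower bound: ⌈375/140⌉ = 3 stock rods.
A packing using 3 stock rods:
  stock rod 1: 105 + 30 = 135
  stock rod 2: 90 + 25 + 25 = 140
  stock rod 3: 80 + 20 = 100
This matches the lower bound, so 3 is optimal.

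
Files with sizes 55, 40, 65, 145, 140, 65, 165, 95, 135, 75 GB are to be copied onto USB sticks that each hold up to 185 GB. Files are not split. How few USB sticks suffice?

Total = 165 + 145 + 140 + 135 + 95 + 75 + 65 + 65 + 55 + 40 = 980 GB.
Lower bound: ⌈980/185⌉ = 6 USB sticks.
A packing using 6 USB sticks:
  USB stick 1: 165 = 165
  USB stick 2: 145 + 40 = 185
  USB stick 3: 140 = 140
  USB stick 4: 135 = 135
  USB stick 5: 95 + 75 = 170
  USB stick 6: 65 + 65 + 55 = 185
This matches the lower bound, so 6 is optimal.

6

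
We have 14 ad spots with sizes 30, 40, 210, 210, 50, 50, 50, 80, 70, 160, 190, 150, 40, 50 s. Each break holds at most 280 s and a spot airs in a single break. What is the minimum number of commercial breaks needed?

5

Total = 210 + 210 + 190 + 160 + 150 + 80 + 70 + 50 + 50 + 50 + 50 + 40 + 40 + 30 = 1380 s.
Lower bound: ⌈1380/280⌉ = 5 commercial breaks.
A packing using 5 commercial breaks:
  break 1: 210 + 70 = 280
  break 2: 210 + 50 = 260
  break 3: 190 + 50 + 40 = 280
  break 4: 160 + 80 + 40 = 280
  break 5: 150 + 50 + 50 + 30 = 280
This matches the lower bound, so 5 is optimal.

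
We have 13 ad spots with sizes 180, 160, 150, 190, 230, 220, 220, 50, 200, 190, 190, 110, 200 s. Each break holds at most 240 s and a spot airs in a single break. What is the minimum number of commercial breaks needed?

12

Total = 230 + 220 + 220 + 200 + 200 + 190 + 190 + 190 + 180 + 160 + 150 + 110 + 50 = 2290 s.
Lower bound: ⌈2290/240⌉ = 10 commercial breaks.
Also, 11 ad spots each exceed 120 s, and no two of those can share a break, so at least 11 commercial breaks are needed.
A packing using 12 commercial breaks:
  break 1: 230 = 230
  break 2: 220 = 220
  break 3: 220 = 220
  break 4: 200 = 200
  break 5: 200 = 200
  break 6: 190 + 50 = 240
  break 7: 190 = 190
  break 8: 190 = 190
  break 9: 180 = 180
  break 10: 160 = 160
  break 11: 150 = 150
  break 12: 110 = 110
No arrangement into 11 commercial breaks stays within capacity, so 12 is optimal.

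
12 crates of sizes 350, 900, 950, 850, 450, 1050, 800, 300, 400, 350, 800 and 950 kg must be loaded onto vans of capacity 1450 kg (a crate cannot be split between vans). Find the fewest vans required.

Total = 1050 + 950 + 950 + 900 + 850 + 800 + 800 + 450 + 400 + 350 + 350 + 300 = 8150 kg.
Lower bound: ⌈8150/1450⌉ = 6 vans.
Also, 7 crates each exceed 725 kg, and no two of those can share a van, so at least 7 vans are needed.
A packing using 7 vans:
  van 1: 1050 + 400 = 1450
  van 2: 950 + 450 = 1400
  van 3: 950 + 350 = 1300
  van 4: 900 + 350 = 1250
  van 5: 850 + 300 = 1150
  van 6: 800 = 800
  van 7: 800 = 800
This matches the lower bound, so 7 is optimal.

7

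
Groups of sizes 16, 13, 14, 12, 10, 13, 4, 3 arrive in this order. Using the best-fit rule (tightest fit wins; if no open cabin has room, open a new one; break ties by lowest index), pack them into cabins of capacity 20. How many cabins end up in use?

6

  16 → cabin 1 (new)  [load 16/20]
  13 → cabin 2 (new)  [load 13/20]
  14 → cabin 3 (new)  [load 14/20]
  12 → cabin 4 (new)  [load 12/20]
  10 → cabin 5 (new)  [load 10/20]
  13 → cabin 6 (new)  [load 13/20]
  4 → cabin 1  [load 20/20]
  3 → cabin 3  [load 17/20]
6 cabins opened.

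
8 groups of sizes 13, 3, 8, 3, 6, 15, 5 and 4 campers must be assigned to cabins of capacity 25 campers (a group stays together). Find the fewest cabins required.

Total = 15 + 13 + 8 + 6 + 5 + 4 + 3 + 3 = 57 campers.
Lower bound: ⌈57/25⌉ = 3 cabins.
A packing using 3 cabins:
  cabin 1: 15 + 8 = 23
  cabin 2: 13 + 6 + 5 = 24
  cabin 3: 4 + 3 + 3 = 10
This matches the lower bound, so 3 is optimal.

3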